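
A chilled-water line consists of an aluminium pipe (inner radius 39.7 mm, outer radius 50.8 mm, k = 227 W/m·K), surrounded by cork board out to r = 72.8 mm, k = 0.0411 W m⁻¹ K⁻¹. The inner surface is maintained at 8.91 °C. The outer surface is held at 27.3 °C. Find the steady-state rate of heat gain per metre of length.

Resistance network (inner→outer):
  R'_aluminium = ln(0.0508/0.0397)/(2πk) = 0.2465/(2π·227) = 1.729×10^-4 m·K/W
  R'_cork board = ln(0.0728/0.0508)/(2πk) = 0.3598/(2π·0.0411) = 1.393 m·K/W
ΣR = 1.729×10^-4 + 1.393 = 1.393 m·K/W
Q' = ΔT/ΣR = (8.91 °C − 27.3 °C)/1.393 = -13.2 W/m
(Negative Q' ⇒ heat flows inward; heat gain = 13.2 W/m.)

Q' = 13.2 W/m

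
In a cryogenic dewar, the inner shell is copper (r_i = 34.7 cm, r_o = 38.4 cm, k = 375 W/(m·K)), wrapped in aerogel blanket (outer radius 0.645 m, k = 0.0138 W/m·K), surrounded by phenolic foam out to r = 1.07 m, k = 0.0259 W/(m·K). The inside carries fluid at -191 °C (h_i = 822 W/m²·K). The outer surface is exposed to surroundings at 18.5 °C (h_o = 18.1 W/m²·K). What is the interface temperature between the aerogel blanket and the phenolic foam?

Treat each layer as a resistance in series:
  R_conv,in = 1/(4πr²h) = 1/(4π·0.347²·822) = 8.040×10^-4 K/W
  R_copper = (1/0.347 − 1/0.384)/(4πk) = 0.2777/(4π·375) = 5.893×10^-5 K/W
  R_aerogel blanket = (1/0.384 − 1/0.645)/(4πk) = 1.054/(4π·0.0138) = 6.077 K/W
  R_phenolic foam = (1/0.645 − 1/1.07)/(4πk) = 0.6158/(4π·0.0259) = 1.892 K/W
  R_conv,out = 1/(4πr²h) = 1/(4π·1.07²·18.1) = 0.003840 K/W
ΣR = 8.040×10^-4 + 5.893×10^-5 + 6.077 + 1.892 + 0.003840 = 7.974 K/W
Q = ΔT/ΣR = (-191 °C − 18.5 °C)/7.974 = -26.27 W
From the inner boundary to the aerogel blanket/phenolic foam interface, ΣR_partial = 6.078 K/W.
T_interface = T_in − Q·ΣR_partial = -191 °C − (-26.27)(6.078) = -31.3 °C

T = -31.3 °C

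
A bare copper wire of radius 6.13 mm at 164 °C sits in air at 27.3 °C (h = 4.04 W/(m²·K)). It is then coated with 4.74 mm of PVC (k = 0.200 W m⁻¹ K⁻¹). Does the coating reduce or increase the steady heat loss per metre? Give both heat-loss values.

Critical radius for a cylinder: r_cr = k/h = 0.0495 m = 4.95 cm.
Outer radius after coating: r₂ = 0.00613 + 0.00474 = 0.01087 m.
Since r₁ < r_cr and r₂ ≤ r_cr, the coating moves toward the maximum at r_cr — heat loss rises.
Bare: R = 1/(2πr₁h) = 6.427 m·K/W; Q = 136.7/6.427 = 21.3 W/m.
Coated: R = R_cond + R_conv = 4.080 m·K/W; Q = 136.7/4.080 = 33.5 W/m.

increases: 21.3 → 33.5 W/m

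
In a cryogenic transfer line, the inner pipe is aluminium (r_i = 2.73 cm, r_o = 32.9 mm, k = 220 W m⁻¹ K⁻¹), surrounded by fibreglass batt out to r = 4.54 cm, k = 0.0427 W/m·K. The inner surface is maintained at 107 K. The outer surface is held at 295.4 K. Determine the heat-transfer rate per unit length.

Treat each layer as a resistance in series:
  R'_aluminium = ln(0.0329/0.0273)/(2πk) = 0.1866/(2π·220) = 1.350×10^-4 m·K/W
  R'_fibreglass batt = ln(0.0454/0.0329)/(2πk) = 0.3220/(2π·0.0427) = 1.200 m·K/W
ΣR = 1.350×10^-4 + 1.200 = 1.200 m·K/W
Q' = ΔT/ΣR = (107 K − 295.4 K)/1.200 = -157 W/m
(Negative Q' ⇒ heat flows inward; heat gain = 157 W/m.)

Q' = 157 W/m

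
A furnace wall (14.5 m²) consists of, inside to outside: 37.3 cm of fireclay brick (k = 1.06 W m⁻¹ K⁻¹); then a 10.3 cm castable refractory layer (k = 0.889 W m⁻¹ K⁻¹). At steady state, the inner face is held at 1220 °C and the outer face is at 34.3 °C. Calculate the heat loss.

Series thermal resistances, inner to outer:
  R_fireclay brick = L/(kA) = 0.373/(1.06·14.5) = 0.02427 K/W
  R_castable refractory = L/(kA) = 0.103/(0.889·14.5) = 0.007990 K/W
ΣR = 0.02427 + 0.007990 = 0.03226 K/W
Q = ΔT/ΣR = (1220 °C − 34.3 °C)/0.03226 = 36800 W

Q = 36.8 kW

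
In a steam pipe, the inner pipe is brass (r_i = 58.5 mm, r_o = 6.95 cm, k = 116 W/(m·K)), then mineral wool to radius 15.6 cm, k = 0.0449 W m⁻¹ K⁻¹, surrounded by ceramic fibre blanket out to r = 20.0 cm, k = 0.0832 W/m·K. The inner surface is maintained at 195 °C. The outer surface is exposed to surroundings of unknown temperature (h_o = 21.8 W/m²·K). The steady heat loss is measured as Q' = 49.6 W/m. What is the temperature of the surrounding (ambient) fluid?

Series resistances:
  R'_brass = ln(0.0695/0.0585)/(2πk) = 0.1723/(2π·116) = 2.364×10^-4 m·K/W
  R'_mineral wool = ln(0.156/0.0695)/(2πk) = 0.8085/(2π·0.0449) = 2.866 m·K/W
  R'_ceramic fibre blanket = ln(0.200/0.156)/(2πk) = 0.2485/(2π·0.0832) = 0.4753 m·K/W
  R'_conv,out = 1/(2πr h) = 1/(2π·0.200·21.8) = 0.03650 m·K/W
ΣR = 3.378 m·K/W
ΔT = Q'·ΣR = 49.6 × 3.378 = 167.5 K
Heat flows outward, so T_out = T_in − ΔT = 195 − 167.5 = 27.5 °C

T_out = 27.5 °C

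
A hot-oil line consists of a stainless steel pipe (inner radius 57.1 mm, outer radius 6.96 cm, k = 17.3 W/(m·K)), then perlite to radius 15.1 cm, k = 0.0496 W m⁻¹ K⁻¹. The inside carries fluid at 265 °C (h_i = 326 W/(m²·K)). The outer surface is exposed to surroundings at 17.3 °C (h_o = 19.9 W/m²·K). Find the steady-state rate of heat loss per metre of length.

Q' = 97.2 W/m

Treat each layer as a resistance in series:
  R'_conv,in = 1/(2πr h) = 1/(2π·0.0571·326) = 0.008550 m·K/W
  R'_stainless steel = ln(0.0696/0.0571)/(2πk) = 0.1980/(2π·17.3) = 0.001821 m·K/W
  R'_perlite = ln(0.151/0.0696)/(2πk) = 0.7745/(2π·0.0496) = 2.485 m·K/W
  R'_conv,out = 1/(2πr h) = 1/(2π·0.151·19.9) = 0.05297 m·K/W
ΣR = 0.008550 + 0.001821 + 2.485 + 0.05297 = 2.548 m·K/W
Q' = ΔT/ΣR = (265 °C − 17.3 °C)/2.548 = 97.2 W/m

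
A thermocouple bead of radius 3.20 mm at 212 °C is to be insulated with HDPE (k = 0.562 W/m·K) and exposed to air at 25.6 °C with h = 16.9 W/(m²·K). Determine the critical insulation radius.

r_cr = 6.65 cm

For a sphere, r_cr = 2k_ins/h = 2·0.562/16.9 = 0.0665 m = 6.65 cm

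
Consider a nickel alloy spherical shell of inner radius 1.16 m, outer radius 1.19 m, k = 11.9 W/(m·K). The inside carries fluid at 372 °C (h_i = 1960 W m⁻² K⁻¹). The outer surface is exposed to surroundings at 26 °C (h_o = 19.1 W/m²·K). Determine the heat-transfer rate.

Q = 1.11×10^5 W

Series thermal resistances, inner to outer:
  R_conv,in = 1/(4πr²h) = 1/(4π·1.16²·1960) = 3.017×10^-5 K/W
  R_nickel alloy = (1/1.16 − 1/1.19)/(4πk) = 0.02173/(4π·11.9) = 1.453×10^-4 K/W
  R_conv,out = 1/(4πr²h) = 1/(4π·1.19²·19.1) = 0.002942 K/W
ΣR = 3.017×10^-5 + 1.453×10^-4 + 0.002942 = 0.003117 K/W
Q = ΔT/ΣR = (372 °C − 26 °C)/0.003117 = 1.11×10^5 W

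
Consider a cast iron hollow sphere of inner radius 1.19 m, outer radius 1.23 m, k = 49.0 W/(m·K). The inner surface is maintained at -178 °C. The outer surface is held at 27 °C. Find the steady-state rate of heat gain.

Q = 4πk·ΔT/(1/r₁ − 1/r₂) = 4π × 49.0 × 205 / (1/1.19 − 1/1.23) = 4.62×10^6 W

Q = 4620 kW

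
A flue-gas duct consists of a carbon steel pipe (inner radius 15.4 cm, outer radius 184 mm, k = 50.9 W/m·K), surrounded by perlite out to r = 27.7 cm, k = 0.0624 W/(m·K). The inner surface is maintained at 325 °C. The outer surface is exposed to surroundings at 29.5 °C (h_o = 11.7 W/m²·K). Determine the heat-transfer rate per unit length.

Resistance network (inner→outer):
  R'_carbon steel = ln(0.184/0.154)/(2πk) = 0.1780/(2π·50.9) = 5.565×10^-4 m·K/W
  R'_perlite = ln(0.277/0.184)/(2πk) = 0.4091/(2π·0.0624) = 1.043 m·K/W
  R'_conv,out = 1/(2πr h) = 1/(2π·0.277·11.7) = 0.04911 m·K/W
ΣR = 5.565×10^-4 + 1.043 + 0.04911 = 1.093 m·K/W
Q' = ΔT/ΣR = (325 °C − 29.5 °C)/1.093 = 270 W/m

Q' = 270 W/m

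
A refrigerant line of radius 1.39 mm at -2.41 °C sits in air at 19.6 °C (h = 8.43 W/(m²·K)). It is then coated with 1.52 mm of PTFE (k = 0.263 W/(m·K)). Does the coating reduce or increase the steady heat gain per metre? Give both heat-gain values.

increases: 1.62 → 3.17 W/m

Critical radius for a cylinder: r_cr = k/h = 0.0312 m = 3.12 cm.
Outer radius after coating: r₂ = 0.00139 + 0.00152 = 0.00291 m.
Since r₁ < r_cr and r₂ ≤ r_cr, the coating moves toward the maximum at r_cr — heat gain rises.
Bare: R = 1/(2πr₁h) = 13.58 m·K/W; Q = 22.01/13.58 = 1.62 W/m.
Coated: R = R_cond + R_conv = 6.935 m·K/W; Q = 22.01/6.935 = 3.17 W/m.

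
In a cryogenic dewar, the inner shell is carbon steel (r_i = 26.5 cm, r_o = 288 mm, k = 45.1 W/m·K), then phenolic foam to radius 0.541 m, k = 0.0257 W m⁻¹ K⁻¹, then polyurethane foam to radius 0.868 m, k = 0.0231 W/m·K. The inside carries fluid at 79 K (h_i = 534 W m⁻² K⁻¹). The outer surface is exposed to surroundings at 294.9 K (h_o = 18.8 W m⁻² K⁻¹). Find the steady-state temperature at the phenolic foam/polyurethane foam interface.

T = 225.1 K

Series thermal resistances, inner to outer:
  R_conv,in = 1/(4πr²h) = 1/(4π·0.265²·534) = 0.002122 K/W
  R_carbon steel = (1/0.265 − 1/0.288)/(4πk) = 0.3014/(4π·45.1) = 5.317×10^-4 K/W
  R_phenolic foam = (1/0.288 − 1/0.541)/(4πk) = 1.624/(4π·0.0257) = 5.028 K/W
  R_polyurethane foam = (1/0.541 − 1/0.868)/(4πk) = 0.6964/(4π·0.0231) = 2.399 K/W
  R_conv,out = 1/(4πr²h) = 1/(4π·0.868²·18.8) = 0.005618 K/W
ΣR = 0.002122 + 5.317×10^-4 + 5.028 + 2.399 + 0.005618 = 7.435 K/W
Q = ΔT/ΣR = (79 K − 294.9 K)/7.435 = -29.04 W
From the inner boundary to the phenolic foam/polyurethane foam interface, ΣR_partial = 5.031 K/W.
T_interface = T_in − Q·ΣR_partial = 79 K − (-29.04)(5.031) = 225.1 K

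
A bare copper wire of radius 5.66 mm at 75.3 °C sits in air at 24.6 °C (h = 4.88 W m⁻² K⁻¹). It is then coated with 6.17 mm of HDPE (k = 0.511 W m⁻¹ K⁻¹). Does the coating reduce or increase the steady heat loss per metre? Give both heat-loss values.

increases: 8.80 → 17.0 W/m

Critical radius for a cylinder: r_cr = k/h = 0.105 m = 10.5 cm.
Outer radius after coating: r₂ = 0.00566 + 0.00617 = 0.01183 m.
Since r₁ < r_cr and r₂ ≤ r_cr, the coating moves toward the maximum at r_cr — heat loss rises.
Bare: R = 1/(2πr₁h) = 5.762 m·K/W; Q = 50.7/5.762 = 8.80 W/m.
Coated: R = R_cond + R_conv = 2.986 m·K/W; Q = 50.7/2.986 = 17.0 W/m.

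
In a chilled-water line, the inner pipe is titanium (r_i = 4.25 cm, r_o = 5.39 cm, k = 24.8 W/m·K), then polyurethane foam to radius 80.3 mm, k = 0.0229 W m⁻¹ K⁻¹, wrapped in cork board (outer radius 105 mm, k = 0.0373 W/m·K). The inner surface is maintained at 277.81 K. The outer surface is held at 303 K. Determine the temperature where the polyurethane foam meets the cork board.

T = 295.6 K

Series thermal resistances, inner to outer:
  R'_titanium = ln(0.0539/0.0425)/(2πk) = 0.2376/(2π·24.8) = 0.001525 m·K/W
  R'_polyurethane foam = ln(0.0803/0.0539)/(2πk) = 0.3986/(2π·0.0229) = 2.771 m·K/W
  R'_cork board = ln(0.105/0.0803)/(2πk) = 0.2682/(2π·0.0373) = 1.144 m·K/W
ΣR = 0.001525 + 2.771 + 1.144 = 3.917 m·K/W
Q' = ΔT/ΣR = (277.81 K − 303 K)/3.917 = -6.431 W/m
From the inner boundary to the polyurethane foam/cork board interface, ΣR_partial = 2.773 m·K/W.
T_interface = T_in − Q'·ΣR_partial = 277.81 K − (-6.431)(2.773) = 295.6 K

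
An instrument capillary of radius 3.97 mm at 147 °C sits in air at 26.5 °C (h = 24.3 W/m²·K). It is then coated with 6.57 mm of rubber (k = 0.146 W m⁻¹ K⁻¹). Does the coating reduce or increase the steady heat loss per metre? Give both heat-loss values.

Critical radius for a cylinder: r_cr = k/h = 0.00601 m = 0.601 cm.
Outer radius after coating: r₂ = 0.00397 + 0.00657 = 0.01054 m.
r₁ < r_cr < r₂: heat loss rises to a maximum at r_cr then falls. Whether the coating helps depends on whether Q(r₂) has dropped back below Q(r₁).
Bare: R = 1/(2πr₁h) = 1.650 m·K/W; Q = 120.5/1.650 = 73.0 W/m.
Coated: R = R_cond + R_conv = 1.686 m·K/W; Q = 120.5/1.686 = 71.5 W/m.

reduces: 73.0 → 71.5 W/m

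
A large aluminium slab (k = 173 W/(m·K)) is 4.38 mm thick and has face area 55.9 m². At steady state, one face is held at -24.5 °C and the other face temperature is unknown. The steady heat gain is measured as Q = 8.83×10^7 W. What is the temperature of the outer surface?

T_out = 15.5 °C

Sum the resistances:
  R_aluminium = L/(kA) = 0.00438/(173·55.9) = 4.529×10^-7 K/W
ΣR = 4.529×10^-7 K/W
ΔT = Q·ΣR = 8.83×10^7 × 4.529×10^-7 = 39.99 K
Heat flows inward, so T_out = T_in + ΔT = -24.5 + 39.99 = 15.5 °C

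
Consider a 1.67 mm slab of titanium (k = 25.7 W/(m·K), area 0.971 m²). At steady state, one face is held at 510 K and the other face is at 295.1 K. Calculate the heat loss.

Q = 3210 kW

Q = kA·ΔT/L = 25.7 × 0.971 × |510 K − 295.1 K| / 0.00167 = 3.21×10^6 W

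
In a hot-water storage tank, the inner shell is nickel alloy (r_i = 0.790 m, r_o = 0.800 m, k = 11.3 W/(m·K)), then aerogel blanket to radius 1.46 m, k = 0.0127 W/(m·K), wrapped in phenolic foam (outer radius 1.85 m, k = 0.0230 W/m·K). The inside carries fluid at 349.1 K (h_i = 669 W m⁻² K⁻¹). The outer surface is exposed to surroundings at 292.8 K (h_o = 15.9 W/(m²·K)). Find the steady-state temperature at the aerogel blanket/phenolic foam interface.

Treat each layer as a resistance in series:
  R_conv,in = 1/(4πr²h) = 1/(4π·0.790²·669) = 1.906×10^-4 K/W
  R_nickel alloy = (1/0.790 − 1/0.800)/(4πk) = 0.01582/(4π·11.3) = 1.114×10^-4 K/W
  R_aerogel blanket = (1/0.800 − 1/1.46)/(4πk) = 0.5651/(4π·0.0127) = 3.541 K/W
  R_phenolic foam = (1/1.46 − 1/1.85)/(4πk) = 0.1444/(4π·0.0230) = 0.4996 K/W
  R_conv,out = 1/(4πr²h) = 1/(4π·1.85²·15.9) = 0.001462 K/W
ΣR = 1.906×10^-4 + 1.114×10^-4 + 3.541 + 0.4996 + 0.001462 = 4.042 K/W
Q = ΔT/ΣR = (349.1 K − 292.8 K)/4.042 = 13.93 W
From the inner boundary to the aerogel blanket/phenolic foam interface, ΣR_partial = 3.541 K/W.
T_interface = T_in − Q·ΣR_partial = 349.1 K − (13.93)(3.541) = 299.8 K

T = 299.8 K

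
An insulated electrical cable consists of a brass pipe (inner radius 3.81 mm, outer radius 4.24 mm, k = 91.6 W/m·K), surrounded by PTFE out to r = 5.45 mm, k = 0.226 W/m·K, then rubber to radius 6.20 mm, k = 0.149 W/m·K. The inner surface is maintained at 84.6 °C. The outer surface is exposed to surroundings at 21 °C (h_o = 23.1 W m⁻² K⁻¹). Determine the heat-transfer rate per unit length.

Q' = 44.6 W/m

Resistance network (inner→outer):
  R'_brass = ln(0.00424/0.00381)/(2πk) = 0.1069/(2π·91.6) = 1.858×10^-4 m·K/W
  R'_PTFE = ln(0.00545/0.00424)/(2πk) = 0.2511/(2π·0.226) = 0.1768 m·K/W
  R'_rubber = ln(0.00620/0.00545)/(2πk) = 0.1289/(2π·0.149) = 0.1377 m·K/W
  R'_conv,out = 1/(2πr h) = 1/(2π·0.00620·23.1) = 1.111 m·K/W
ΣR = 1.858×10^-4 + 0.1768 + 0.1377 + 1.111 = 1.426 m·K/W
Q' = ΔT/ΣR = (84.6 °C − 21 °C)/1.426 = 44.6 W/m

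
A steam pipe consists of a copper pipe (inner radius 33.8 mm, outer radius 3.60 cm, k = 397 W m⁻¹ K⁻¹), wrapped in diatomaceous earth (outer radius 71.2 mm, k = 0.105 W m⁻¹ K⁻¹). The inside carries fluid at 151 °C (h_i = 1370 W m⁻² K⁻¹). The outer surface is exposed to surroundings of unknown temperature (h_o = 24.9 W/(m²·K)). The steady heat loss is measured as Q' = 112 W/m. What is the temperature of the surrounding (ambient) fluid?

Series resistances:
  R'_conv,in = 1/(2πr h) = 1/(2π·0.0338·1370) = 0.003437 m·K/W
  R'_copper = ln(0.0360/0.0338)/(2πk) = 0.06306/(2π·397) = 2.528×10^-5 m·K/W
  R'_diatomaceous earth = ln(0.0712/0.0360)/(2πk) = 0.6820/(2π·0.105) = 1.034 m·K/W
  R'_conv,out = 1/(2πr h) = 1/(2π·0.0712·24.9) = 0.08977 m·K/W
ΣR = 1.127 m·K/W
ΔT = Q'·ΣR = 112 × 1.127 = 126.2 K
Heat flows outward, so T_out = T_in − ΔT = 151 − 126.2 = 24.8 °C

T_out = 24.8 °C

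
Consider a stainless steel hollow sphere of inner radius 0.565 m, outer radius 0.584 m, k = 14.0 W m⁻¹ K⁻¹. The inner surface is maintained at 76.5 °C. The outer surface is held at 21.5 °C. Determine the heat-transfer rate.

Q = 168 kW

Q = 4πk·ΔT/(1/r₁ − 1/r₂) = 4π × 14.0 × 55 / (1/0.565 − 1/0.584) = 1.68×10^5 W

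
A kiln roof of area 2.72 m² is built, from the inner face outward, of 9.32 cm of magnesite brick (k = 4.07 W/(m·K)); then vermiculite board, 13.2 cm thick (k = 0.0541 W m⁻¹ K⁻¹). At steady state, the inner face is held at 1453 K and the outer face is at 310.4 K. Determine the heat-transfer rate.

Treat each layer as a resistance in series:
  R_magnesite brick = L/(kA) = 0.0932/(4.07·2.72) = 0.008419 K/W
  R_vermiculite board = L/(kA) = 0.132/(0.0541·2.72) = 0.8970 K/W
ΣR = 0.008419 + 0.8970 = 0.9054 K/W
Q = ΔT/ΣR = (1453 K − 310.4 K)/0.9054 = 1260 W

Q = 1260 W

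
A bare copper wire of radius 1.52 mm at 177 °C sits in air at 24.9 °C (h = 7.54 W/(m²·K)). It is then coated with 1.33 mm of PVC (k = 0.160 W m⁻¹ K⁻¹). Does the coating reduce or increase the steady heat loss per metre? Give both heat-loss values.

Critical radius for a cylinder: r_cr = k/h = 0.0212 m = 2.12 cm.
Outer radius after coating: r₂ = 0.00152 + 0.00133 = 0.00285 m.
Since r₁ < r_cr and r₂ ≤ r_cr, the coating moves toward the maximum at r_cr — heat loss rises.
Bare: R = 1/(2πr₁h) = 13.89 m·K/W; Q = 152.1/13.89 = 11.0 W/m.
Coated: R = R_cond + R_conv = 8.032 m·K/W; Q = 152.1/8.032 = 18.9 W/m.

increases: 11.0 → 18.9 W/m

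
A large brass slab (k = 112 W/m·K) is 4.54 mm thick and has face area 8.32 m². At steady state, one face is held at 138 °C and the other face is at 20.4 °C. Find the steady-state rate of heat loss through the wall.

Q = kA·ΔT/L = 112 × 8.32 × |138 °C − 20.4 °C| / 0.00454 = 2.41×10^7 W

Q = 2.41×10^7 W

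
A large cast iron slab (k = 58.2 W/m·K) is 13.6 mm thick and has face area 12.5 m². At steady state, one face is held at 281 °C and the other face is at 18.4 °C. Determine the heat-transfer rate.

Q = 14000 kW

Q = kA·ΔT/L = 58.2 × 12.5 × |281 °C − 18.4 °C| / 0.0136 = 1.40×10^7 W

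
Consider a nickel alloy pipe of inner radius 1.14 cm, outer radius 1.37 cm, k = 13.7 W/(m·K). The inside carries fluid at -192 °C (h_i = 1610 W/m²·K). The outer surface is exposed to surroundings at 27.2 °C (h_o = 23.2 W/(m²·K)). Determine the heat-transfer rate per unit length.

Q' = 429 W/m

Treat each layer as a resistance in series:
  R'_conv,in = 1/(2πr h) = 1/(2π·0.0114·1610) = 0.008671 m·K/W
  R'_nickel alloy = ln(0.0137/0.0114)/(2πk) = 0.1838/(2π·13.7) = 0.002135 m·K/W
  R'_conv,out = 1/(2πr h) = 1/(2π·0.0137·23.2) = 0.5007 m·K/W
ΣR = 0.008671 + 0.002135 + 0.5007 = 0.5115 m·K/W
Q' = ΔT/ΣR = (-192 °C − 27.2 °C)/0.5115 = -429 W/m
(Negative Q' ⇒ heat flows inward; heat gain = 429 W/m.)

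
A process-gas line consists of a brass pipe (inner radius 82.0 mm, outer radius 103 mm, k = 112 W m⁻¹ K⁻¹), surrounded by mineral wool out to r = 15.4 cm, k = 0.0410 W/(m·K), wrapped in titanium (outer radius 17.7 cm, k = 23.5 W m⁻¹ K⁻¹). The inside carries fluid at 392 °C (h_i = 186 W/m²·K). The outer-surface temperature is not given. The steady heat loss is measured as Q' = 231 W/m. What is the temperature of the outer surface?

Series resistances:
  R'_conv,in = 1/(2πr h) = 1/(2π·0.0820·186) = 0.01044 m·K/W
  R'_brass = ln(0.103/0.0820)/(2πk) = 0.2280/(2π·112) = 3.240×10^-4 m·K/W
  R'_mineral wool = ln(0.154/0.103)/(2πk) = 0.4022/(2π·0.0410) = 1.561 m·K/W
  R'_titanium = ln(0.177/0.154)/(2πk) = 0.1392/(2π·23.5) = 9.427×10^-4 m·K/W
ΣR = 1.573 m·K/W
ΔT = Q'·ΣR = 231 × 1.573 = 363.4 K
Heat flows outward, so T_out = T_in − ΔT = 392 − 363.4 = 28.6 °C

T_out = 28.6 °C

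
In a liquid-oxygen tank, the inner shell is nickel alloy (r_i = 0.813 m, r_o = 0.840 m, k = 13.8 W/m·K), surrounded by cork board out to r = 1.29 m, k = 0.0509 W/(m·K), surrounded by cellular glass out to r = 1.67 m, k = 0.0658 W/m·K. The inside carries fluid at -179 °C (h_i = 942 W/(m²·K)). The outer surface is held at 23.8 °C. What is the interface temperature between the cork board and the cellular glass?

T = -26.3 °C

Resistance network (inner→outer):
  R_conv,in = 1/(4πr²h) = 1/(4π·0.813²·942) = 1.278×10^-4 K/W
  R_nickel alloy = (1/0.813 − 1/0.840)/(4πk) = 0.03954/(4π·13.8) = 2.280×10^-4 K/W
  R_cork board = (1/0.840 − 1/1.29)/(4πk) = 0.4153/(4π·0.0509) = 0.6493 K/W
  R_cellular glass = (1/1.29 − 1/1.67)/(4πk) = 0.1764/(4π·0.0658) = 0.2133 K/W
ΣR = 1.278×10^-4 + 2.280×10^-4 + 0.6493 + 0.2133 = 0.8630 K/W
Q = ΔT/ΣR = (-179 °C − 23.8 °C)/0.8630 = -235.0 W
From the inner boundary to the cork board/cellular glass interface, ΣR_partial = 0.6497 K/W.
T_interface = T_in − Q·ΣR_partial = -179 °C − (-235.0)(0.6497) = -26.3 °C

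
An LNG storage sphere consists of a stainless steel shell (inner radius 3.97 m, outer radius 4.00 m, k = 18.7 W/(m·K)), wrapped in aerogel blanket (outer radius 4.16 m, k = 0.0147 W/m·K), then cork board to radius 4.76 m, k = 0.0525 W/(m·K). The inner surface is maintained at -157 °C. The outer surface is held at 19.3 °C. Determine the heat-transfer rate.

Q = 1800 W

Treat each layer as a resistance in series:
  R_stainless steel = (1/3.97 − 1/4.00)/(4πk) = 0.001889/(4π·18.7) = 8.039×10^-6 K/W
  R_aerogel blanket = (1/4.00 − 1/4.16)/(4πk) = 0.009615/(4π·0.0147) = 0.05205 K/W
  R_cork board = (1/4.16 − 1/4.76)/(4πk) = 0.03030/(4π·0.0525) = 0.04593 K/W
ΣR = 8.039×10^-6 + 0.05205 + 0.04593 = 0.09799 K/W
Q = ΔT/ΣR = (-157 °C − 19.3 °C)/0.09799 = -1800 W
(Negative Q ⇒ heat flows inward; heat gain = 1800 W.)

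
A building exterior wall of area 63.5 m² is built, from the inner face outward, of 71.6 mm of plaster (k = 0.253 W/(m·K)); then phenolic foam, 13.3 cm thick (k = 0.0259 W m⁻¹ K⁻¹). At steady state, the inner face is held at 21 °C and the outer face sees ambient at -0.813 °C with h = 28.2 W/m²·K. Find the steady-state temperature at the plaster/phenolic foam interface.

Resistance network (inner→outer):
  R_plaster = L/(kA) = 0.0716/(0.253·63.5) = 0.004457 K/W
  R_phenolic foam = L/(kA) = 0.133/(0.0259·63.5) = 0.08087 K/W
  R_conv,out = 1/(hA) = 1/(28.2·63.5) = 5.584×10^-4 K/W
ΣR = 0.004457 + 0.08087 + 5.584×10^-4 = 0.08589 K/W
Q = ΔT/ΣR = (21 °C − -0.813 °C)/0.08589 = 254.0 W
From the inner boundary to the plaster/phenolic foam interface, ΣR_partial = 0.004457 K/W.
T_interface = T_in − Q·ΣR_partial = 21 °C − (254.0)(0.004457) = 19.9 °C

T = 19.9 °C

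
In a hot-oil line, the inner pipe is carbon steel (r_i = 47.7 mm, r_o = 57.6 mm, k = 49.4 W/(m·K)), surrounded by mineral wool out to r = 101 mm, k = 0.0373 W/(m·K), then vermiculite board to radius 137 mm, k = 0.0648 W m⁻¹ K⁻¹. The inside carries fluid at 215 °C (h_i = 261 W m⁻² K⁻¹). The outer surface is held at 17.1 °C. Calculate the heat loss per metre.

Q' = 62.7 W/m

Treat each layer as a resistance in series:
  R'_conv,in = 1/(2πr h) = 1/(2π·0.0477·261) = 0.01278 m·K/W
  R'_carbon steel = ln(0.0576/0.0477)/(2πk) = 0.1886/(2π·49.4) = 6.076×10^-4 m·K/W
  R'_mineral wool = ln(0.101/0.0576)/(2πk) = 0.5616/(2π·0.0373) = 2.396 m·K/W
  R'_vermiculite board = ln(0.137/0.101)/(2πk) = 0.3049/(2π·0.0648) = 0.7488 m·K/W
ΣR = 0.01278 + 6.076×10^-4 + 2.396 + 0.7488 = 3.158 m·K/W
Q' = ΔT/ΣR = (215 °C − 17.1 °C)/3.158 = 62.7 W/m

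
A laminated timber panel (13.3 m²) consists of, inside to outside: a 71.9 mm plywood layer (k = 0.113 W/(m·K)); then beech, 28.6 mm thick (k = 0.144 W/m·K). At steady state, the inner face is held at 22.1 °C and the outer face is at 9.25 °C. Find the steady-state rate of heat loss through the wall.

Treat each layer as a resistance in series:
  R_plywood = L/(kA) = 0.0719/(0.113·13.3) = 0.04784 K/W
  R_beech = L/(kA) = 0.0286/(0.144·13.3) = 0.01493 K/W
ΣR = 0.04784 + 0.01493 = 0.06277 K/W
Q = ΔT/ΣR = (22.1 °C − 9.25 °C)/0.06277 = 205 W

Q = 205 W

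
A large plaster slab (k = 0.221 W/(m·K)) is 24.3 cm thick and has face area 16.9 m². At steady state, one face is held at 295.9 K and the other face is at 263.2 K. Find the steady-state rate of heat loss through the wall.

Q = kA·ΔT/L = 0.221 × 16.9 × |295.9 K − 263.2 K| / 0.243 = 503 W

Q = 503 W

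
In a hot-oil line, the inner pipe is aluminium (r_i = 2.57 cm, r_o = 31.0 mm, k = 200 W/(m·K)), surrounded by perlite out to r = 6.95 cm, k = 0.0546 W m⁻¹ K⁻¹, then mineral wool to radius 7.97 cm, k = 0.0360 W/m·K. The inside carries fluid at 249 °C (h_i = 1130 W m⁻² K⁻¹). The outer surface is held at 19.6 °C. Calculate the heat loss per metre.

Treat each layer as a resistance in series:
  R'_conv,in = 1/(2πr h) = 1/(2π·0.0257·1130) = 0.005480 m·K/W
  R'_aluminium = ln(0.0310/0.0257)/(2πk) = 0.1875/(2π·200) = 1.492×10^-4 m·K/W
  R'_perlite = ln(0.0695/0.0310)/(2πk) = 0.8073/(2π·0.0546) = 2.353 m·K/W
  R'_mineral wool = ln(0.0797/0.0695)/(2πk) = 0.1369/(2π·0.0360) = 0.6054 m·K/W
ΣR = 0.005480 + 1.492×10^-4 + 2.353 + 0.6054 = 2.964 m·K/W
Q' = ΔT/ΣR = (249 °C − 19.6 °C)/2.964 = 77.4 W/m

Q' = 77.4 W/m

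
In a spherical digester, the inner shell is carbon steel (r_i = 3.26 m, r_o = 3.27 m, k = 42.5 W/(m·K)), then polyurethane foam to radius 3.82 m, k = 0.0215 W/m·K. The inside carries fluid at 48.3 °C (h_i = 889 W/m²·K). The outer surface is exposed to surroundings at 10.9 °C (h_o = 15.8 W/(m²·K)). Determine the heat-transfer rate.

Q = 229 W

Resistance network (inner→outer):
  R_conv,in = 1/(4πr²h) = 1/(4π·3.26²·889) = 8.423×10^-6 K/W
  R_carbon steel = (1/3.26 − 1/3.27)/(4πk) = 9.381×10^-4/(4π·42.5) = 1.756×10^-6 K/W
  R_polyurethane foam = (1/3.27 − 1/3.82)/(4πk) = 0.04403/(4π·0.0215) = 0.1630 K/W
  R_conv,out = 1/(4πr²h) = 1/(4π·3.82²·15.8) = 3.451×10^-4 K/W
ΣR = 8.423×10^-6 + 1.756×10^-6 + 0.1630 + 3.451×10^-4 = 0.1634 K/W
Q = ΔT/ΣR = (48.3 °C − 10.9 °C)/0.1634 = 229 W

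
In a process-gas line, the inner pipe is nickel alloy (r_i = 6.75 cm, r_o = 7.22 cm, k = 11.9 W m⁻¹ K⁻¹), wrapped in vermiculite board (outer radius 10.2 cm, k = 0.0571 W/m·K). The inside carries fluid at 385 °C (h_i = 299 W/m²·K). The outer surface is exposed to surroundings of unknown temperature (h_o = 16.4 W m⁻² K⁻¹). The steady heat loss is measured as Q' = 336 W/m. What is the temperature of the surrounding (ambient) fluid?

T_out = 26.5 °C

Sum the resistances:
  R'_conv,in = 1/(2πr h) = 1/(2π·0.0675·299) = 0.007886 m·K/W
  R'_nickel alloy = ln(0.0722/0.0675)/(2πk) = 0.06731/(2π·11.9) = 9.003×10^-4 m·K/W
  R'_vermiculite board = ln(0.102/0.0722)/(2πk) = 0.3455/(2π·0.0571) = 0.9631 m·K/W
  R'_conv,out = 1/(2πr h) = 1/(2π·0.102·16.4) = 0.09514 m·K/W
ΣR = 1.067 m·K/W
ΔT = Q'·ΣR = 336 × 1.067 = 358.5 K
Heat flows outward, so T_out = T_in − ΔT = 385 − 358.5 = 26.5 °C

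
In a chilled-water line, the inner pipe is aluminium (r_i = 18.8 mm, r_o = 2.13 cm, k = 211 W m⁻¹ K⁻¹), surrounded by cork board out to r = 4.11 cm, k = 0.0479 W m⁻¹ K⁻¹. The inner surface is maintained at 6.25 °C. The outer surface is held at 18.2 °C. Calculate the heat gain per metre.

Resistance network (inner→outer):
  R'_aluminium = ln(0.0213/0.0188)/(2πk) = 0.1249/(2π·211) = 9.417×10^-5 m·K/W
  R'_cork board = ln(0.0411/0.0213)/(2πk) = 0.6573/(2π·0.0479) = 2.184 m·K/W
ΣR = 9.417×10^-5 + 2.184 = 2.184 m·K/W
Q' = ΔT/ΣR = (6.25 °C − 18.2 °C)/2.184 = -5.47 W/m
(Negative Q' ⇒ heat flows inward; heat gain = 5.47 W/m.)

Q' = 5.47 W/m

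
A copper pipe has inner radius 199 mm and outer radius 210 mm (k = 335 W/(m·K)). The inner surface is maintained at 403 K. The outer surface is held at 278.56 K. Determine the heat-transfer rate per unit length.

Q' = 2πk·ΔT/ln(r₂/r₁) = 2π × 335 × 124.44 / ln(0.210/0.199) = 4.87×10^6 W/m

Q' = 4870 kW/m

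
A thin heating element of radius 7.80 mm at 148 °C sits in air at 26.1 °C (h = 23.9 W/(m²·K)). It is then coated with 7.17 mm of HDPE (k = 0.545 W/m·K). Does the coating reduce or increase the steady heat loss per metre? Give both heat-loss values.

Critical radius for a cylinder: r_cr = k/h = 0.0228 m = 2.28 cm.
Outer radius after coating: r₂ = 0.00780 + 0.00717 = 0.01497 m.
Since r₁ < r_cr and r₂ ≤ r_cr, the coating moves toward the maximum at r_cr — heat loss rises.
Bare: R = 1/(2πr₁h) = 0.8537 m·K/W; Q = 121.9/0.8537 = 143 W/m.
Coated: R = R_cond + R_conv = 0.6352 m·K/W; Q = 121.9/0.6352 = 192 W/m.

increases: 143 → 192 W/m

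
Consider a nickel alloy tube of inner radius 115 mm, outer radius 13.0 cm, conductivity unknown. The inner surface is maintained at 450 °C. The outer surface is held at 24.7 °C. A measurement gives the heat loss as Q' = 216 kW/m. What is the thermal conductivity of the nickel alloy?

k = 9.91 W/m·K

ΣR = ΔT/Q' = |450 − 24.7|/2.16×10^5 = 0.001969 m·K/W
ln(r₂/r₁)/(2πk) = 0.001969 ⇒ k = 0.1226/(2π·0.001969) = 9.91 W/m·K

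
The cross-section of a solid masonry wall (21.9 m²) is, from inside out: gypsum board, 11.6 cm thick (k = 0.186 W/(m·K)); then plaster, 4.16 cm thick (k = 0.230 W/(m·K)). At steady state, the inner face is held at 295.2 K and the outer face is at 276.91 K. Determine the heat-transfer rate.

Q = 498 W

Treat each layer as a resistance in series:
  R_gypsum board = L/(kA) = 0.116/(0.186·21.9) = 0.02848 K/W
  R_plaster = L/(kA) = 0.0416/(0.230·21.9) = 0.008259 K/W
ΣR = 0.02848 + 0.008259 = 0.03674 K/W
Q = ΔT/ΣR = (295.2 K − 276.91 K)/0.03674 = 498 W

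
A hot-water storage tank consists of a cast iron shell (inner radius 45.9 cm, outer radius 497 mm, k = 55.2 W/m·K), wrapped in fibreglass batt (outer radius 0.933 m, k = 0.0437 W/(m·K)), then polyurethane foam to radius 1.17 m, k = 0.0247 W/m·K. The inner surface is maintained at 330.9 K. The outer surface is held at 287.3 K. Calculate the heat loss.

Series thermal resistances, inner to outer:
  R_cast iron = (1/0.459 − 1/0.497)/(4πk) = 0.1666/(4π·55.2) = 2.401×10^-4 K/W
  R_fibreglass batt = (1/0.497 − 1/0.933)/(4πk) = 0.9403/(4π·0.0437) = 1.712 K/W
  R_polyurethane foam = (1/0.933 − 1/1.17)/(4πk) = 0.2171/(4π·0.0247) = 0.6995 K/W
ΣR = 2.401×10^-4 + 1.712 + 0.6995 = 2.412 K/W
Q = ΔT/ΣR = (330.9 K − 287.3 K)/2.412 = 18.1 W

Q = 18.1 W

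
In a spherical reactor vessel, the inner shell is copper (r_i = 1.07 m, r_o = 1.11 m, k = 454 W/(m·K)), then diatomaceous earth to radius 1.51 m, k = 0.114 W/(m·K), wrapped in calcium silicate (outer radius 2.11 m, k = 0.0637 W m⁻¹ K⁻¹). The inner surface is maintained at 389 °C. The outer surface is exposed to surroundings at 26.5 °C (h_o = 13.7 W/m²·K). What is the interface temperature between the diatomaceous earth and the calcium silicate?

Series thermal resistances, inner to outer:
  R_copper = (1/1.07 − 1/1.11)/(4πk) = 0.03368/(4π·454) = 5.903×10^-6 K/W
  R_diatomaceous earth = (1/1.11 − 1/1.51)/(4πk) = 0.2386/(4π·0.114) = 0.1666 K/W
  R_calcium silicate = (1/1.51 − 1/2.11)/(4πk) = 0.1883/(4π·0.0637) = 0.2353 K/W
  R_conv,out = 1/(4πr²h) = 1/(4π·2.11²·13.7) = 0.001305 K/W
ΣR = 5.903×10^-6 + 0.1666 + 0.2353 + 0.001305 = 0.4032 K/W
Q = ΔT/ΣR = (389 °C − 26.5 °C)/0.4032 = 899.1 W
From the inner boundary to the diatomaceous earth/calcium silicate interface, ΣR_partial = 0.1666 K/W.
T_interface = T_in − Q·ΣR_partial = 389 °C − (899.1)(0.1666) = 239 °C

T = 239 °C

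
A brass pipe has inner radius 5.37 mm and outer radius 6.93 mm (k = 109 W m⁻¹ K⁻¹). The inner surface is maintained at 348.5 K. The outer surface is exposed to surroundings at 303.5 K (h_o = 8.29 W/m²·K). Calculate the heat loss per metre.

Q' = 16.2 W/m

Treat each layer as a resistance in series:
  R'_brass = ln(0.00693/0.00537)/(2πk) = 0.2550/(2π·109) = 3.724×10^-4 m·K/W
  R'_conv,out = 1/(2πr h) = 1/(2π·0.00693·8.29) = 2.770 m·K/W
ΣR = 3.724×10^-4 + 2.770 = 2.770 m·K/W
Q' = ΔT/ΣR = (348.5 K − 303.5 K)/2.770 = 16.2 W/m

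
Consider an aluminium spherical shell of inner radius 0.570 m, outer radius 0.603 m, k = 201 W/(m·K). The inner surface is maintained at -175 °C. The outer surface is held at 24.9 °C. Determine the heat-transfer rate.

Q = 5260 kW

Q = 4πk·ΔT/(1/r₁ − 1/r₂) = 4π × 201 × 199.9 / (1/0.570 − 1/0.603) = 5.26×10^6 W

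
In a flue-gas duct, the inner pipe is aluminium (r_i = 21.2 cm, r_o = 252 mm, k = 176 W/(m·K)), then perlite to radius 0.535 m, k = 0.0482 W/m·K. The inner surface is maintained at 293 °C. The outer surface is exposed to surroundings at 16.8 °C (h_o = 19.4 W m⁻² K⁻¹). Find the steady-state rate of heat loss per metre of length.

Resistance network (inner→outer):
  R'_aluminium = ln(0.252/0.212)/(2πk) = 0.1728/(2π·176) = 1.563×10^-4 m·K/W
  R'_perlite = ln(0.535/0.252)/(2πk) = 0.7528/(2π·0.0482) = 2.486 m·K/W
  R'_conv,out = 1/(2πr h) = 1/(2π·0.535·19.4) = 0.01533 m·K/W
ΣR = 1.563×10^-4 + 2.486 + 0.01533 = 2.501 m·K/W
Q' = ΔT/ΣR = (293 °C − 16.8 °C)/2.501 = 110 W/m

Q' = 110 W/m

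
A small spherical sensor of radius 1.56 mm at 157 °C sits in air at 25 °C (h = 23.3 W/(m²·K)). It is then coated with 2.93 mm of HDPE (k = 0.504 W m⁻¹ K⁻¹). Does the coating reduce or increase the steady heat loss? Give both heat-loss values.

Critical radius for a sphere: r_cr = 2k/h = 0.0433 m = 4.33 cm.
Outer radius after coating: r₂ = 0.00156 + 0.00293 = 0.00449 m.
Since r₁ < r_cr and r₂ ≤ r_cr, the coating moves toward the maximum at r_cr — heat loss rises.
Bare: R = 1/(4πr₁²h) = 1403 K/W; Q = 132/1403 = 0.0941 W.
Coated: R = R_cond + R_conv = 235.5 K/W; Q = 132/235.5 = 0.561 W.

increases: 0.0941 → 0.561 W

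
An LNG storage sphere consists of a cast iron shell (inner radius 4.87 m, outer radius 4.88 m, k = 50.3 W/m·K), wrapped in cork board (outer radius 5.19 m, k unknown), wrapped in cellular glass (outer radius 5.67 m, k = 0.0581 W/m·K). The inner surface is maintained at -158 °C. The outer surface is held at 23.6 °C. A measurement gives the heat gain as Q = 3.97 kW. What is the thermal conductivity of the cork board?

k = 0.0416 W/m·K

ΣR = ΔT/Q = |-158 − 23.6|/3970 = 0.04574 K/W
Known resistances:
  R_cast iron = (1/4.87 − 1/4.88)/(4πk) = 4.208×10^-4/(4π·50.3) = 6.657×10^-7 K/W
  R_cellular glass = (1/5.19 − 1/5.67)/(4πk) = 0.01631/(4π·0.0581) = 0.02234 K/W
R_cork board = ΣR − ΣR_known = 0.04574 − 0.02234 = 0.02340 K/W
(1/r₁−1/r₂)/(4πk) = 0.02340 ⇒ k = 0.01224/(4π·0.02340) = 0.0416 W/m·K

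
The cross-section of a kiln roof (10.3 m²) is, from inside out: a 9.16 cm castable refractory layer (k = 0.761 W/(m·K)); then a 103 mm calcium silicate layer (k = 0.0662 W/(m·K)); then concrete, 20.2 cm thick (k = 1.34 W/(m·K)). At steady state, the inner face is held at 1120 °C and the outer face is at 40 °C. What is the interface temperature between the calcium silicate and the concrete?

Series thermal resistances, inner to outer:
  R_castable refractory = L/(kA) = 0.0916/(0.761·10.3) = 0.01169 K/W
  R_calcium silicate = L/(kA) = 0.103/(0.0662·10.3) = 0.1511 K/W
  R_concrete = L/(kA) = 0.202/(1.34·10.3) = 0.01464 K/W
ΣR = 0.01169 + 0.1511 + 0.01464 = 0.1774 K/W
Q = ΔT/ΣR = (1120 °C − 40 °C)/0.1774 = 6088 W
From the inner boundary to the calcium silicate/concrete interface, ΣR_partial = 0.1628 K/W.
T_interface = T_in − Q·ΣR_partial = 1120 °C − (6088)(0.1628) = 129 °C

T = 129 °C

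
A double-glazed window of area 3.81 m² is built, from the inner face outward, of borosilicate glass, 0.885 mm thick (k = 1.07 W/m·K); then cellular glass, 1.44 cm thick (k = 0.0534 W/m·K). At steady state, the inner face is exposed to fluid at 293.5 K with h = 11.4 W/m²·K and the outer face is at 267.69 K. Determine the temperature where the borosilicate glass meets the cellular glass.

Treat each layer as a resistance in series:
  R_conv,in = 1/(hA) = 1/(11.4·3.81) = 0.02302 K/W
  R_borosilicate glass = L/(kA) = 8.85×10^-4/(1.07·3.81) = 2.171×10^-4 K/W
  R_cellular glass = L/(kA) = 0.0144/(0.0534·3.81) = 0.07078 K/W
ΣR = 0.02302 + 2.171×10^-4 + 0.07078 = 0.09402 K/W
Q = ΔT/ΣR = (293.5 K − 267.69 K)/0.09402 = 274.5 W
From the inner boundary to the borosilicate glass/cellular glass interface, ΣR_partial = 0.02324 K/W.
T_interface = T_in − Q·ΣR_partial = 293.5 K − (274.5)(0.02324) = 287.1 K

T = 287.1 K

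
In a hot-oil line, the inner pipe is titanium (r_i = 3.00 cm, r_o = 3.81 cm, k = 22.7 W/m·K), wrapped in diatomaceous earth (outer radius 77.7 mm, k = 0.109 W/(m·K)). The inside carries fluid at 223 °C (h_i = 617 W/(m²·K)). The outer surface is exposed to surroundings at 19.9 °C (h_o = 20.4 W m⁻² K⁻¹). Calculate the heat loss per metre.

Series thermal resistances, inner to outer:
  R'_conv,in = 1/(2πr h) = 1/(2π·0.0300·617) = 0.008598 m·K/W
  R'_titanium = ln(0.0381/0.0300)/(2πk) = 0.2390/(2π·22.7) = 0.001676 m·K/W
  R'_diatomaceous earth = ln(0.0777/0.0381)/(2πk) = 0.7126/(2π·0.109) = 1.041 m·K/W
  R'_conv,out = 1/(2πr h) = 1/(2π·0.0777·20.4) = 0.1004 m·K/W
ΣR = 0.008598 + 0.001676 + 1.041 + 0.1004 = 1.152 m·K/W
Q' = ΔT/ΣR = (223 °C − 19.9 °C)/1.152 = 176 W/m

Q' = 176 W/m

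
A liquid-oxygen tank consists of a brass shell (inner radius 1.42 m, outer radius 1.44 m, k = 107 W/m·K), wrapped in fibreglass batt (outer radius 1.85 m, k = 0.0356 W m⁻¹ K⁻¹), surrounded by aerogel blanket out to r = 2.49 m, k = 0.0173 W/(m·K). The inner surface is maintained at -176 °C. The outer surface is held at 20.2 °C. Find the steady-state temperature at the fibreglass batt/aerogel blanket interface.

Treat each layer as a resistance in series:
  R_brass = (1/1.42 − 1/1.44)/(4πk) = 0.009781/(4π·107) = 7.274×10^-6 K/W
  R_fibreglass batt = (1/1.44 − 1/1.85)/(4πk) = 0.1539/(4π·0.0356) = 0.3440 K/W
  R_aerogel blanket = (1/1.85 − 1/2.49)/(4πk) = 0.1389/(4π·0.0173) = 0.6391 K/W
ΣR = 7.274×10^-6 + 0.3440 + 0.6391 = 0.9831 K/W
Q = ΔT/ΣR = (-176 °C − 20.2 °C)/0.9831 = -199.6 W
From the inner boundary to the fibreglass batt/aerogel blanket interface, ΣR_partial = 0.3440 K/W.
T_interface = T_in − Q·ΣR_partial = -176 °C − (-199.6)(0.3440) = -107 °C

T = -107 °C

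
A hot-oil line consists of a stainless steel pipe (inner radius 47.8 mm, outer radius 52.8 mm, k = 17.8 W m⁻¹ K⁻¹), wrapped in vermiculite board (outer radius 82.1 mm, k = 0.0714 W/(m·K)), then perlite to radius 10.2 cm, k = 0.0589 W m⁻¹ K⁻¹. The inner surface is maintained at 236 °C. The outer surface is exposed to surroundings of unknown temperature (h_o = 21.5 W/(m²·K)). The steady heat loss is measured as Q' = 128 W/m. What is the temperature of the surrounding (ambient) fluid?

T_out = 25.6 °C

Series resistances:
  R'_stainless steel = ln(0.0528/0.0478)/(2πk) = 0.09949/(2π·17.8) = 8.895×10^-4 m·K/W
  R'_vermiculite board = ln(0.0821/0.0528)/(2πk) = 0.4414/(2π·0.0714) = 0.9840 m·K/W
  R'_perlite = ln(0.102/0.0821)/(2πk) = 0.2170/(2π·0.0589) = 0.5865 m·K/W
  R'_conv,out = 1/(2πr h) = 1/(2π·0.102·21.5) = 0.07257 m·K/W
ΣR = 1.644 m·K/W
ΔT = Q'·ΣR = 128 × 1.644 = 210.4 K
Heat flows outward, so T_out = T_in − ΔT = 236 − 210.4 = 25.6 °C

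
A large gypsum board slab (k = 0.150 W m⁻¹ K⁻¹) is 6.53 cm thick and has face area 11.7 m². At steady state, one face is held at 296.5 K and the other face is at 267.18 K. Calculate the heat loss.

Q = kA·ΔT/L = 0.150 × 11.7 × |296.5 K − 267.18 K| / 0.0653 = 788 W

Q = 788 W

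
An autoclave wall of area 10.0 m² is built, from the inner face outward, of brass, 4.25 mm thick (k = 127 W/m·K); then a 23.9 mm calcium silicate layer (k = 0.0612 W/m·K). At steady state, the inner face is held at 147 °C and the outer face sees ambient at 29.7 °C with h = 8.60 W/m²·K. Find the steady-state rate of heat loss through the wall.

Series thermal resistances, inner to outer:
  R_brass = L/(kA) = 0.00425/(127·10.0) = 3.346×10^-6 K/W
  R_calcium silicate = L/(kA) = 0.0239/(0.0612·10.0) = 0.03905 K/W
  R_conv,out = 1/(hA) = 1/(8.60·10.0) = 0.01163 K/W
ΣR = 3.346×10^-6 + 0.03905 + 0.01163 = 0.05068 K/W
Q = ΔT/ΣR = (147 °C − 29.7 °C)/0.05068 = 2310 W

Q = 2310 W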